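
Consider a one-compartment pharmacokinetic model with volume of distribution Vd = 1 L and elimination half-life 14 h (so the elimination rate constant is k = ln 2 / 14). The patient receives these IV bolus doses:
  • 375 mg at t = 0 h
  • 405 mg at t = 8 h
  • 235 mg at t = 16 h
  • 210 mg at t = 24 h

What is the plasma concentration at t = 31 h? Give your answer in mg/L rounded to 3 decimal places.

k = ln 2 / 14 = 0.04951 per h
Dose 1 (375 mg at t=0 h): 375·exp(−0.04951·31) = 80.810 mg/L
Dose 2 (405 mg at t=8 h): 405·exp(−0.04951·23) = 129.690 mg/L
Dose 3 (235 mg at t=16 h): 235·exp(−0.04951·15) = 111.824 mg/L
Dose 4 (210 mg at t=24 h): 210·exp(−0.04951·7) = 148.492 mg/L
C(31) = 80.810 + 129.690 + 111.824 + 148.492 = 470.816 mg/L

470.816 mg/L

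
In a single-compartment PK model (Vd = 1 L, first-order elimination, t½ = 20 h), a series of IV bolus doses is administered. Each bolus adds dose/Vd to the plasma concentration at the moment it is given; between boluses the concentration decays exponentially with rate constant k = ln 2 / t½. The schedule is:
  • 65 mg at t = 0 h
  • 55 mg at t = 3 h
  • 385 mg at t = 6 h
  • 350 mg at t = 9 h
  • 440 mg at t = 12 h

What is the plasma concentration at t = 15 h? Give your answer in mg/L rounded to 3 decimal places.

1037.611 mg/L

k = ln 2 / 20 = 0.03466 per h
Dose 1 (65 mg at t=0 h): 65·exp(−0.03466·15) = 38.649 mg/L
Dose 2 (55 mg at t=3 h): 55·exp(−0.03466·12) = 36.286 mg/L
Dose 3 (385 mg at t=6 h): 385·exp(−0.03466·9) = 281.836 mg/L
Dose 4 (350 mg at t=9 h): 350·exp(−0.03466·6) = 284.288 mg/L
Dose 5 (440 mg at t=12 h): 440·exp(−0.03466·3) = 396.550 mg/L
C(15) = 38.649 + 36.286 + 281.836 + 284.288 + 396.550 = 1037.611 mg/L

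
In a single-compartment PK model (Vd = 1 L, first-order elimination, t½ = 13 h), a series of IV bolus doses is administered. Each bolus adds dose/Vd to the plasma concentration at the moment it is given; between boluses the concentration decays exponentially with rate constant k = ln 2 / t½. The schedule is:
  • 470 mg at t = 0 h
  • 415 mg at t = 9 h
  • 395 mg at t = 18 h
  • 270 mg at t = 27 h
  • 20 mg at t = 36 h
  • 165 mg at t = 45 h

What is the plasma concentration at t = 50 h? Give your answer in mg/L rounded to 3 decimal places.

366.098 mg/L

k = ln 2 / 13 = 0.05332 per h
Dose 1 (470 mg at t=0 h): 470·exp(−0.05332·50) = 32.681 mg/L
Dose 2 (415 mg at t=9 h): 415·exp(−0.05332·41) = 46.628 mg/L
Dose 3 (395 mg at t=18 h): 395·exp(−0.05332·32) = 71.713 mg/L
Dose 4 (270 mg at t=27 h): 270·exp(−0.05332·23) = 79.209 mg/L
Dose 5 (20 mg at t=36 h): 20·exp(−0.05332·14) = 9.481 mg/L
Dose 6 (165 mg at t=45 h): 165·exp(−0.05332·5) = 126.387 mg/L
C(50) = 32.681 + 46.628 + 71.713 + 79.209 + 9.481 + 126.387 = 366.098 mg/L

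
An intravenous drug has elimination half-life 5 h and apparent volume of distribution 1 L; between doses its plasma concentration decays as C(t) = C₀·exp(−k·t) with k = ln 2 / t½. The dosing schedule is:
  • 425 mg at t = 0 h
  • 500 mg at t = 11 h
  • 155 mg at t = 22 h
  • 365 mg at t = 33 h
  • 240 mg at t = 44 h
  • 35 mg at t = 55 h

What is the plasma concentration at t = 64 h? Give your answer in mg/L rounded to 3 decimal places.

30.857 mg/L

k = ln 2 / 5 = 0.13863 per h
Dose 1 (425 mg at t=0 h): 425·exp(−0.13863·64) = 0.060 mg/L
Dose 2 (500 mg at t=11 h): 500·exp(−0.13863·53) = 0.322 mg/L
Dose 3 (155 mg at t=22 h): 155·exp(−0.13863·42) = 0.459 mg/L
Dose 4 (365 mg at t=33 h): 365·exp(−0.13863·31) = 4.965 mg/L
Dose 5 (240 mg at t=44 h): 240·exp(−0.13863·20) = 15.000 mg/L
Dose 6 (35 mg at t=55 h): 35·exp(−0.13863·9) = 10.051 mg/L
C(64) = 0.060 + 0.322 + 0.459 + 4.965 + 15.000 + 10.051 = 30.857 mg/L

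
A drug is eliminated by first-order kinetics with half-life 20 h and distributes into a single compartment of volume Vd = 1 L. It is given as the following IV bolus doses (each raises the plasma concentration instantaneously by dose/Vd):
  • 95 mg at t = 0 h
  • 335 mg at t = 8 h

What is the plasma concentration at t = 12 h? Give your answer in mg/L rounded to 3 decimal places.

k = ln 2 / 20 = 0.03466 per h
Dose 1 (95 mg at t=0 h): 95·exp(−0.03466·12) = 62.677 mg/L
Dose 2 (335 mg at t=8 h): 335·exp(−0.03466·4) = 291.634 mg/L
C(12) = 62.677 + 291.634 = 354.311 mg/L

354.311 mg/L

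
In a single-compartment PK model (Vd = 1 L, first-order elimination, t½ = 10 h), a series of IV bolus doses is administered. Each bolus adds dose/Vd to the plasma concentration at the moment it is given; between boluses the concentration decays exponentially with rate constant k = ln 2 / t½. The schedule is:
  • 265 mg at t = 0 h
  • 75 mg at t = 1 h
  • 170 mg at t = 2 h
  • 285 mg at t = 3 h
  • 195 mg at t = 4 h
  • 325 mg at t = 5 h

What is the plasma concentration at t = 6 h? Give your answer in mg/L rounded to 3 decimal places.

1061.189 mg/L

k = ln 2 / 10 = 0.06931 per h
Dose 1 (265 mg at t=0 h): 265·exp(−0.06931·6) = 174.835 mg/L
Dose 2 (75 mg at t=1 h): 75·exp(−0.06931·5) = 53.033 mg/L
Dose 3 (170 mg at t=2 h): 170·exp(−0.06931·4) = 128.836 mg/L
Dose 4 (285 mg at t=3 h): 285·exp(−0.06931·3) = 231.492 mg/L
Dose 5 (195 mg at t=4 h): 195·exp(−0.06931·2) = 169.757 mg/L
Dose 6 (325 mg at t=5 h): 325·exp(−0.06931·1) = 303.236 mg/L
C(6) = 174.835 + 53.033 + 128.836 + 231.492 + 169.757 + 303.236 = 1061.189 mg/L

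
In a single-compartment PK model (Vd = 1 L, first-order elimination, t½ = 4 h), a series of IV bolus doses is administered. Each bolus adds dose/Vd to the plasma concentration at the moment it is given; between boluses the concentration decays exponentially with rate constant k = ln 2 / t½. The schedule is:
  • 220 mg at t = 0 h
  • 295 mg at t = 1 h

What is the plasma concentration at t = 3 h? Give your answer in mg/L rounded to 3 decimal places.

339.409 mg/L

k = ln 2 / 4 = 0.17329 per h
Dose 1 (220 mg at t=0 h): 220·exp(−0.17329·3) = 130.813 mg/L
Dose 2 (295 mg at t=1 h): 295·exp(−0.17329·2) = 208.597 mg/L
C(3) = 130.813 + 208.597 = 339.409 mg/L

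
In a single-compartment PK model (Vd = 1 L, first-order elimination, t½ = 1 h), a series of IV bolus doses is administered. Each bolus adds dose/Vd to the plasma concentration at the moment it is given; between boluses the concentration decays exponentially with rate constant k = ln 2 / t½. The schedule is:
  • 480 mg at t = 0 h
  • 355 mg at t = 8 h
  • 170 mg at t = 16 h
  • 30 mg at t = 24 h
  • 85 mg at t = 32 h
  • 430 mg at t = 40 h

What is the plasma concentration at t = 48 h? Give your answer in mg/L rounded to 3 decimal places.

1.681 mg/L

k = ln 2 / 1 = 0.69315 per h
Dose 1 (480 mg at t=0 h): 480·exp(−0.69315·48) = 0.000 mg/L
Dose 2 (355 mg at t=8 h): 355·exp(−0.69315·40) = 0.000 mg/L
Dose 3 (170 mg at t=16 h): 170·exp(−0.69315·32) = 0.000 mg/L
Dose 4 (30 mg at t=24 h): 30·exp(−0.69315·24) = 0.000 mg/L
Dose 5 (85 mg at t=32 h): 85·exp(−0.69315·16) = 0.001 mg/L
Dose 6 (430 mg at t=40 h): 430·exp(−0.69315·8) = 1.680 mg/L
C(48) = 0.000 + 0.000 + 0.000 + 0.000 + 0.001 + 1.680 = 1.681 mg/L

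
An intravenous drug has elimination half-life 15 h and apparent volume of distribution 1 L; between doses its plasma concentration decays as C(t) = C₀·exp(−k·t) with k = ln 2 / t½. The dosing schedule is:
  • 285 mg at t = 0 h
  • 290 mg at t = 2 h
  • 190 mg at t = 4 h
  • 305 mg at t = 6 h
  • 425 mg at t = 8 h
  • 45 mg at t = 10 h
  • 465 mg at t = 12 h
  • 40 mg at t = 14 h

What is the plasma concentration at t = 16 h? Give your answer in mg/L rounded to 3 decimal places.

k = ln 2 / 15 = 0.04621 per h
Dose 1 (285 mg at t=0 h): 285·exp(−0.04621·16) = 136.065 mg/L
Dose 2 (290 mg at t=2 h): 290·exp(−0.04621·14) = 151.858 mg/L
Dose 3 (190 mg at t=4 h): 190·exp(−0.04621·12) = 109.126 mg/L
Dose 4 (305 mg at t=6 h): 305·exp(−0.04621·10) = 192.138 mg/L
Dose 5 (425 mg at t=8 h): 425·exp(−0.04621·8) = 293.656 mg/L
Dose 6 (45 mg at t=10 h): 45·exp(−0.04621·6) = 34.104 mg/L
Dose 7 (465 mg at t=12 h): 465·exp(−0.04621·4) = 386.526 mg/L
Dose 8 (40 mg at t=14 h): 40·exp(−0.04621·2) = 36.469 mg/L
C(16) = 136.065 + 151.858 + 109.126 + 192.138 + 293.656 + 34.104 + 386.526 + 36.469 = 1339.942 mg/L

1339.942 mg/L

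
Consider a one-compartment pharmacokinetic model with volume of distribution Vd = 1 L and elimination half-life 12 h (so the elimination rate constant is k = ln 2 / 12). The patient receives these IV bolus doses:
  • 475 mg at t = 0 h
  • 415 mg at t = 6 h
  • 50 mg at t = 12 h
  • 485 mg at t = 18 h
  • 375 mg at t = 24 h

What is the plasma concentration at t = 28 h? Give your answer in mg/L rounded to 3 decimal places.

k = ln 2 / 12 = 0.05776 per h
Dose 1 (475 mg at t=0 h): 475·exp(−0.05776·28) = 94.252 mg/L
Dose 2 (415 mg at t=6 h): 415·exp(−0.05776·22) = 116.455 mg/L
Dose 3 (50 mg at t=12 h): 50·exp(−0.05776·16) = 19.843 mg/L
Dose 4 (485 mg at t=18 h): 485·exp(−0.05776·10) = 272.197 mg/L
Dose 5 (375 mg at t=24 h): 375·exp(−0.05776·4) = 297.638 mg/L
C(28) = 94.252 + 116.455 + 19.843 + 272.197 + 297.638 = 800.385 mg/L

800.385 mg/L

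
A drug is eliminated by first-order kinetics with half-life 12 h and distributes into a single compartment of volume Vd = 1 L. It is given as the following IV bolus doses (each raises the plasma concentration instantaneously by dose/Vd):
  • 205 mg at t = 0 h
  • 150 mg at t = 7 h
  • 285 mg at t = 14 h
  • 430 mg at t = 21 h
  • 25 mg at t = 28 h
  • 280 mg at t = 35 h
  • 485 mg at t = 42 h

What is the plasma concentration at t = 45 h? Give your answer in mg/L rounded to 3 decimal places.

761.339 mg/L

k = ln 2 / 12 = 0.05776 per h
Dose 1 (205 mg at t=0 h): 205·exp(−0.05776·45) = 15.237 mg/L
Dose 2 (150 mg at t=7 h): 150·exp(−0.05776·38) = 16.704 mg/L
Dose 3 (285 mg at t=14 h): 285·exp(−0.05776·31) = 47.554 mg/L
Dose 4 (430 mg at t=21 h): 430·exp(−0.05776·24) = 107.500 mg/L
Dose 5 (25 mg at t=28 h): 25·exp(−0.05776·17) = 9.364 mg/L
Dose 6 (280 mg at t=35 h): 280·exp(−0.05776·10) = 157.145 mg/L
Dose 7 (485 mg at t=42 h): 485·exp(−0.05776·3) = 407.835 mg/L
C(45) = 15.237 + 16.704 + 47.554 + 107.500 + 9.364 + 157.145 + 407.835 = 761.339 mg/L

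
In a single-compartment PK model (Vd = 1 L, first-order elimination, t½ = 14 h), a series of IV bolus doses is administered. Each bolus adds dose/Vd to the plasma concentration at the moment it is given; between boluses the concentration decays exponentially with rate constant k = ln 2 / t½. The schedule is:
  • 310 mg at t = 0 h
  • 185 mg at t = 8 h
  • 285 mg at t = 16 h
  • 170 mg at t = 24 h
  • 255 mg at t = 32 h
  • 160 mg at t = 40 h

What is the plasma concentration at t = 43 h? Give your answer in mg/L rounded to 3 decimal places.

k = ln 2 / 14 = 0.04951 per h
Dose 1 (310 mg at t=0 h): 310·exp(−0.04951·43) = 36.878 mg/L
Dose 2 (185 mg at t=8 h): 185·exp(−0.04951·35) = 32.704 mg/L
Dose 3 (285 mg at t=16 h): 285·exp(−0.04951·27) = 74.866 mg/L
Dose 4 (170 mg at t=24 h): 170·exp(−0.04951·19) = 66.360 mg/L
Dose 5 (255 mg at t=32 h): 255·exp(−0.04951·11) = 147.916 mg/L
Dose 6 (160 mg at t=40 h): 160·exp(−0.04951·3) = 137.916 mg/L
C(43) = 36.878 + 32.704 + 74.866 + 66.360 + 147.916 + 137.916 = 496.641 mg/L

496.641 mg/L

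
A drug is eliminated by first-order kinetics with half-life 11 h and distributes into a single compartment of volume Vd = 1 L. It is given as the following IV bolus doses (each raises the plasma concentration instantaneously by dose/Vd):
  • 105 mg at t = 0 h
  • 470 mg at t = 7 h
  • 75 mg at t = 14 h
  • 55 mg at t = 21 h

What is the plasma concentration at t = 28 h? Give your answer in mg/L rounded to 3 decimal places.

k = ln 2 / 11 = 0.06301 per h
Dose 1 (105 mg at t=0 h): 105·exp(−0.06301·28) = 17.986 mg/L
Dose 2 (470 mg at t=7 h): 470·exp(−0.06301·21) = 125.142 mg/L
Dose 3 (75 mg at t=14 h): 75·exp(−0.06301·14) = 31.041 mg/L
Dose 4 (55 mg at t=21 h): 55·exp(−0.06301·7) = 35.383 mg/L
C(28) = 17.986 + 125.142 + 31.041 + 35.383 = 209.552 mg/L

209.552 mg/L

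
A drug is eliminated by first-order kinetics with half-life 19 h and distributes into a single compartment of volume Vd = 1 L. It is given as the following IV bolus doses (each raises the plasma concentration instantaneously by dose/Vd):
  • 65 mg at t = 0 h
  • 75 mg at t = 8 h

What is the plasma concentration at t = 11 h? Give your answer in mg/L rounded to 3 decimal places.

k = ln 2 / 19 = 0.03648 per h
Dose 1 (65 mg at t=0 h): 65·exp(−0.03648·11) = 43.514 mg/L
Dose 2 (75 mg at t=8 h): 75·exp(−0.03648·3) = 67.225 mg/L
C(11) = 43.514 + 67.225 = 110.739 mg/L

110.739 mg/L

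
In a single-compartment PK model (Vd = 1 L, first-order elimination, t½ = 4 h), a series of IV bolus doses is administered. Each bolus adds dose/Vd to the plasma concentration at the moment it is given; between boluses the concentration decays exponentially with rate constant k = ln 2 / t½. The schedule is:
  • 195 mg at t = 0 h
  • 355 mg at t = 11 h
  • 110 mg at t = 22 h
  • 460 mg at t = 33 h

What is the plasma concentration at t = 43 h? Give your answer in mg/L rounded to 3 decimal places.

85.708 mg/L

k = ln 2 / 4 = 0.17329 per h
Dose 1 (195 mg at t=0 h): 195·exp(−0.17329·43) = 0.113 mg/L
Dose 2 (355 mg at t=11 h): 355·exp(−0.17329·32) = 1.387 mg/L
Dose 3 (110 mg at t=22 h): 110·exp(−0.17329·21) = 2.891 mg/L
Dose 4 (460 mg at t=33 h): 460·exp(−0.17329·10) = 81.317 mg/L
C(43) = 0.113 + 1.387 + 2.891 + 81.317 = 85.708 mg/L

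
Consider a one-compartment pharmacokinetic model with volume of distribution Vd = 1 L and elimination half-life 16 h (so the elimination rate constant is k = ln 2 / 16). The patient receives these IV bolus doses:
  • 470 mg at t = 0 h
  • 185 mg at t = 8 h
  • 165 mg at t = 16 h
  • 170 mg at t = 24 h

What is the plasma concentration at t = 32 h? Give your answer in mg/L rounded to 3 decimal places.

385.616 mg/L

k = ln 2 / 16 = 0.04332 per h
Dose 1 (470 mg at t=0 h): 470·exp(−0.04332·32) = 117.500 mg/L
Dose 2 (185 mg at t=8 h): 185·exp(−0.04332·24) = 65.407 mg/L
Dose 3 (165 mg at t=16 h): 165·exp(−0.04332·16) = 82.500 mg/L
Dose 4 (170 mg at t=24 h): 170·exp(−0.04332·8) = 120.208 mg/L
C(32) = 117.500 + 65.407 + 82.500 + 120.208 = 385.616 mg/L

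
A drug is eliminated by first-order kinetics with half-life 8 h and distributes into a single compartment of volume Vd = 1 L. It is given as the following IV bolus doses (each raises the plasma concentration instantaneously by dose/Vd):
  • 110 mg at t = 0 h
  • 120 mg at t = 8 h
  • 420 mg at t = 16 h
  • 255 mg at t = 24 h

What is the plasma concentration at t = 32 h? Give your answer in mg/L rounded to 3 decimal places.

k = ln 2 / 8 = 0.08664 per h
Dose 1 (110 mg at t=0 h): 110·exp(−0.08664·32) = 6.875 mg/L
Dose 2 (120 mg at t=8 h): 120·exp(−0.08664·24) = 15.000 mg/L
Dose 3 (420 mg at t=16 h): 420·exp(−0.08664·16) = 105.000 mg/L
Dose 4 (255 mg at t=24 h): 255·exp(−0.08664·8) = 127.500 mg/L
C(32) = 6.875 + 15.000 + 105.000 + 127.500 = 254.375 mg/L

254.375 mg/L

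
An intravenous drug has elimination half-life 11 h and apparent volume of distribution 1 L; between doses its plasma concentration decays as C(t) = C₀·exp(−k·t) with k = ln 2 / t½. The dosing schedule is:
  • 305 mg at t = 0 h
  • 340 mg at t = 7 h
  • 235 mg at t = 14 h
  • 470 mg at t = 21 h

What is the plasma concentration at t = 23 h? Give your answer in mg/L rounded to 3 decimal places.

743.279 mg/L

k = ln 2 / 11 = 0.06301 per h
Dose 1 (305 mg at t=0 h): 305·exp(−0.06301·23) = 71.593 mg/L
Dose 2 (340 mg at t=7 h): 340·exp(−0.06301·16) = 124.056 mg/L
Dose 3 (235 mg at t=14 h): 235·exp(−0.06301·9) = 133.282 mg/L
Dose 4 (470 mg at t=21 h): 470·exp(−0.06301·2) = 414.348 mg/L
C(23) = 71.593 + 124.056 + 133.282 + 414.348 = 743.279 mg/L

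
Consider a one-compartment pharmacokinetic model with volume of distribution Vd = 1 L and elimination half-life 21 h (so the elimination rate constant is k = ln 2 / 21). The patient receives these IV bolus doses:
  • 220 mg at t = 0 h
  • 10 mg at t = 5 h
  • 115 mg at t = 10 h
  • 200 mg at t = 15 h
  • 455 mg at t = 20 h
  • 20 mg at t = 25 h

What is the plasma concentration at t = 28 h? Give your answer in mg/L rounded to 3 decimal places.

k = ln 2 / 21 = 0.03301 per h
Dose 1 (220 mg at t=0 h): 220·exp(−0.03301·28) = 87.307 mg/L
Dose 2 (10 mg at t=5 h): 10·exp(−0.03301·23) = 4.681 mg/L
Dose 3 (115 mg at t=10 h): 115·exp(−0.03301·18) = 63.485 mg/L
Dose 4 (200 mg at t=15 h): 200·exp(−0.03301·13) = 130.220 mg/L
Dose 5 (455 mg at t=20 h): 455·exp(−0.03301·8) = 349.408 mg/L
Dose 6 (20 mg at t=25 h): 20·exp(−0.03301·3) = 18.114 mg/L
C(28) = 87.307 + 4.681 + 63.485 + 130.220 + 349.408 + 18.114 = 653.216 mg/L

653.216 mg/L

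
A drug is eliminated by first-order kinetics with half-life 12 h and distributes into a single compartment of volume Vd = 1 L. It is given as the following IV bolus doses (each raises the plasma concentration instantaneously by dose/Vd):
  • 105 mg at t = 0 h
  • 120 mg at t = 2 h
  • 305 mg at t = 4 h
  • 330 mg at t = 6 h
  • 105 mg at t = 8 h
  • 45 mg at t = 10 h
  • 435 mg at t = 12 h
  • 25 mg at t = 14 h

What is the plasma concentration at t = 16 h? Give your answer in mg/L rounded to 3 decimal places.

898.327 mg/L

k = ln 2 / 12 = 0.05776 per h
Dose 1 (105 mg at t=0 h): 105·exp(−0.05776·16) = 41.669 mg/L
Dose 2 (120 mg at t=2 h): 120·exp(−0.05776·14) = 53.454 mg/L
Dose 3 (305 mg at t=4 h): 305·exp(−0.05776·12) = 152.500 mg/L
Dose 4 (330 mg at t=6 h): 330·exp(−0.05776·10) = 185.206 mg/L
Dose 5 (105 mg at t=8 h): 105·exp(−0.05776·8) = 66.146 mg/L
Dose 6 (45 mg at t=10 h): 45·exp(−0.05776·6) = 31.820 mg/L
Dose 7 (435 mg at t=12 h): 435·exp(−0.05776·4) = 345.260 mg/L
Dose 8 (25 mg at t=14 h): 25·exp(−0.05776·2) = 22.272 mg/L
C(16) = 41.669 + 53.454 + 152.500 + 185.206 + 66.146 + 31.820 + 345.260 + 22.272 = 898.327 mg/L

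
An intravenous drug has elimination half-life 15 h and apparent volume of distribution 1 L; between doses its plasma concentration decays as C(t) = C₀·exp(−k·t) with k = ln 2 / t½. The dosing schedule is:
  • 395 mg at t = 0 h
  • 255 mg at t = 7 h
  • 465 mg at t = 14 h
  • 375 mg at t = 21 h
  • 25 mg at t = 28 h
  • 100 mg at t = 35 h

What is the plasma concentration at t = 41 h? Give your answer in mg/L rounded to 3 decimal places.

484.242 mg/L

k = ln 2 / 15 = 0.04621 per h
Dose 1 (395 mg at t=0 h): 395·exp(−0.04621·41) = 59.399 mg/L
Dose 2 (255 mg at t=7 h): 255·exp(−0.04621·34) = 52.991 mg/L
Dose 3 (465 mg at t=14 h): 465·exp(−0.04621·27) = 133.536 mg/L
Dose 4 (375 mg at t=21 h): 375·exp(−0.04621·20) = 148.819 mg/L
Dose 5 (25 mg at t=28 h): 25·exp(−0.04621·13) = 13.710 mg/L
Dose 6 (100 mg at t=35 h): 100·exp(−0.04621·6) = 75.786 mg/L
C(41) = 59.399 + 52.991 + 133.536 + 148.819 + 13.710 + 75.786 = 484.242 mg/L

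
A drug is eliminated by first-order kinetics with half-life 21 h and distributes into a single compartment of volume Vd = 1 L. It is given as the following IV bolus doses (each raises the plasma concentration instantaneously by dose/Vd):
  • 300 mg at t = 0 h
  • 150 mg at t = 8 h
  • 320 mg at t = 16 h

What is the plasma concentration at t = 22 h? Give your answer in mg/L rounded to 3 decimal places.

502.131 mg/L

k = ln 2 / 21 = 0.03301 per h
Dose 1 (300 mg at t=0 h): 300·exp(−0.03301·22) = 145.130 mg/L
Dose 2 (150 mg at t=8 h): 150·exp(−0.03301·14) = 94.494 mg/L
Dose 3 (320 mg at t=16 h): 320·exp(−0.03301·6) = 262.507 mg/L
C(22) = 145.130 + 94.494 + 262.507 = 502.131 mg/L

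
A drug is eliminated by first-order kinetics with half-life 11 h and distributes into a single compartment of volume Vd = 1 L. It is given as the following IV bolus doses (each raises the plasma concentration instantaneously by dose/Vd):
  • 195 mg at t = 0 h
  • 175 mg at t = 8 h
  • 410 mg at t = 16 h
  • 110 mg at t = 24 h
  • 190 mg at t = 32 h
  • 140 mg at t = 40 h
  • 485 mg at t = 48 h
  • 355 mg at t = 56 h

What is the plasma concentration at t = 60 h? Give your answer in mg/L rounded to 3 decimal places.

k = ln 2 / 11 = 0.06301 per h
Dose 1 (195 mg at t=0 h): 195·exp(−0.06301·60) = 4.447 mg/L
Dose 2 (175 mg at t=8 h): 175·exp(−0.06301·52) = 6.607 mg/L
Dose 3 (410 mg at t=16 h): 410·exp(−0.06301·44) = 25.625 mg/L
Dose 4 (110 mg at t=24 h): 110·exp(−0.06301·36) = 11.382 mg/L
Dose 5 (190 mg at t=32 h): 190·exp(−0.06301·28) = 32.546 mg/L
Dose 6 (140 mg at t=40 h): 140·exp(−0.06301·20) = 39.701 mg/L
Dose 7 (485 mg at t=48 h): 485·exp(−0.06301·12) = 227.691 mg/L
Dose 8 (355 mg at t=56 h): 355·exp(−0.06301·4) = 275.907 mg/L
C(60) = 4.447 + 6.607 + 25.625 + 11.382 + 32.546 + 39.701 + 227.691 + 275.907 = 623.905 mg/L

623.905 mg/L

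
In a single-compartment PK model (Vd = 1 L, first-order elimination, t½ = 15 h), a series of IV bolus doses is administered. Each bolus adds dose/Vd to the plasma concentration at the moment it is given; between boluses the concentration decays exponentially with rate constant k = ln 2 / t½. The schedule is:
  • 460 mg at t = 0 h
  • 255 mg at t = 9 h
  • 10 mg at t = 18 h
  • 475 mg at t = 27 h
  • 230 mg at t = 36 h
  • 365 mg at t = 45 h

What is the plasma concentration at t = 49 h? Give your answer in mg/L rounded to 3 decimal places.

k = ln 2 / 15 = 0.04621 per h
Dose 1 (460 mg at t=0 h): 460·exp(−0.04621·49) = 47.796 mg/L
Dose 2 (255 mg at t=9 h): 255·exp(−0.04621·40) = 40.160 mg/L
Dose 3 (10 mg at t=18 h): 10·exp(−0.04621·31) = 2.387 mg/L
Dose 4 (475 mg at t=27 h): 475·exp(−0.04621·22) = 171.863 mg/L
Dose 5 (230 mg at t=36 h): 230·exp(−0.04621·13) = 126.135 mg/L
Dose 6 (365 mg at t=45 h): 365·exp(−0.04621·4) = 303.402 mg/L
C(49) = 47.796 + 40.160 + 2.387 + 171.863 + 126.135 + 303.402 = 691.743 mg/L

691.743 mg/L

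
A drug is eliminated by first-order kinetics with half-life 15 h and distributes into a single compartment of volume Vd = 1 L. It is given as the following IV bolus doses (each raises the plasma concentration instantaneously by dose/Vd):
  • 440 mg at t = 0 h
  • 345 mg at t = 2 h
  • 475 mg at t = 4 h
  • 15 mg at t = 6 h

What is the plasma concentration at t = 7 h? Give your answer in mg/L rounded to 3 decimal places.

1020.060 mg/L

k = ln 2 / 15 = 0.04621 per h
Dose 1 (440 mg at t=0 h): 440·exp(−0.04621·7) = 318.399 mg/L
Dose 2 (345 mg at t=2 h): 345·exp(−0.04621·5) = 273.827 mg/L
Dose 3 (475 mg at t=4 h): 475·exp(−0.04621·3) = 413.512 mg/L
Dose 4 (15 mg at t=6 h): 15·exp(−0.04621·1) = 14.323 mg/L
C(7) = 318.399 + 273.827 + 413.512 + 14.323 = 1020.060 mg/L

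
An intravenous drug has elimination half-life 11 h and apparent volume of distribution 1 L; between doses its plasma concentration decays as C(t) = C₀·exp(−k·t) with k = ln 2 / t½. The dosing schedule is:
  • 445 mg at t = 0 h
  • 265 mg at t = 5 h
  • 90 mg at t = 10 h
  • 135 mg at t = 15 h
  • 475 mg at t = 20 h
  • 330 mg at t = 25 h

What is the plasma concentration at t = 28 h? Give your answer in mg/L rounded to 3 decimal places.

k = ln 2 / 11 = 0.06301 per h
Dose 1 (445 mg at t=0 h): 445·exp(−0.06301·28) = 76.226 mg/L
Dose 2 (265 mg at t=5 h): 265·exp(−0.06301·23) = 62.204 mg/L
Dose 3 (90 mg at t=10 h): 90·exp(−0.06301·18) = 28.950 mg/L
Dose 4 (135 mg at t=15 h): 135·exp(−0.06301·13) = 59.507 mg/L
Dose 5 (475 mg at t=20 h): 475·exp(−0.06301·8) = 286.921 mg/L
Dose 6 (330 mg at t=25 h): 330·exp(−0.06301·3) = 273.159 mg/L
C(28) = 76.226 + 62.204 + 28.950 + 59.507 + 286.921 + 273.159 = 786.967 mg/L

786.967 mg/L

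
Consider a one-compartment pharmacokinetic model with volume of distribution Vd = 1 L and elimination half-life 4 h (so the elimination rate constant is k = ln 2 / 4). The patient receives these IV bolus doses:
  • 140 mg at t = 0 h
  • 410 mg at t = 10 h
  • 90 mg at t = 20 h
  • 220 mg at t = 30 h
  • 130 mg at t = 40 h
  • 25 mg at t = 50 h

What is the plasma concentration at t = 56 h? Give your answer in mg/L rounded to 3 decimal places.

19.720 mg/L

k = ln 2 / 4 = 0.17329 per h
Dose 1 (140 mg at t=0 h): 140·exp(−0.17329·56) = 0.009 mg/L
Dose 2 (410 mg at t=10 h): 410·exp(−0.17329·46) = 0.142 mg/L
Dose 3 (90 mg at t=20 h): 90·exp(−0.17329·36) = 0.176 mg/L
Dose 4 (220 mg at t=30 h): 220·exp(−0.17329·26) = 2.431 mg/L
Dose 5 (130 mg at t=40 h): 130·exp(−0.17329·16) = 8.125 mg/L
Dose 6 (25 mg at t=50 h): 25·exp(−0.17329·6) = 8.839 mg/L
C(56) = 0.009 + 0.142 + 0.176 + 2.431 + 8.125 + 8.839 = 19.720 mg/L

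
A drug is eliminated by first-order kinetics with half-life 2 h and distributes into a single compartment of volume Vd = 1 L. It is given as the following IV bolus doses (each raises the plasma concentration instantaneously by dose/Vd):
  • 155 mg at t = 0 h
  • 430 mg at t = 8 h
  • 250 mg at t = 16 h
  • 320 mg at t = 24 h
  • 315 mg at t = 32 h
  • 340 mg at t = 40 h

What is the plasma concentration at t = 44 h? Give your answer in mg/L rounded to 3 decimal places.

90.251 mg/L

k = ln 2 / 2 = 0.34657 per h
Dose 1 (155 mg at t=0 h): 155·exp(−0.34657·44) = 0.000 mg/L
Dose 2 (430 mg at t=8 h): 430·exp(−0.34657·36) = 0.002 mg/L
Dose 3 (250 mg at t=16 h): 250·exp(−0.34657·28) = 0.015 mg/L
Dose 4 (320 mg at t=24 h): 320·exp(−0.34657·20) = 0.312 mg/L
Dose 5 (315 mg at t=32 h): 315·exp(−0.34657·12) = 4.922 mg/L
Dose 6 (340 mg at t=40 h): 340·exp(−0.34657·4) = 85.000 mg/L
C(44) = 0.000 + 0.002 + 0.015 + 0.312 + 4.922 + 85.000 = 90.251 mg/L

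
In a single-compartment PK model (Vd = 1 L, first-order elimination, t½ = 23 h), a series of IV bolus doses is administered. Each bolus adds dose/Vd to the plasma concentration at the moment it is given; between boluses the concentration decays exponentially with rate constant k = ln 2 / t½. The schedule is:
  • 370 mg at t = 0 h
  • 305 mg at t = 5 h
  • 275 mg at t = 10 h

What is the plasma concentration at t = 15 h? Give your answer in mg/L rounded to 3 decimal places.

697.612 mg/L

k = ln 2 / 23 = 0.03014 per h
Dose 1 (370 mg at t=0 h): 370·exp(−0.03014·15) = 235.439 mg/L
Dose 2 (305 mg at t=5 h): 305·exp(−0.03014·10) = 225.641 mg/L
Dose 3 (275 mg at t=10 h): 275·exp(−0.03014·5) = 236.533 mg/L
C(15) = 235.439 + 225.641 + 236.533 = 697.612 mg/L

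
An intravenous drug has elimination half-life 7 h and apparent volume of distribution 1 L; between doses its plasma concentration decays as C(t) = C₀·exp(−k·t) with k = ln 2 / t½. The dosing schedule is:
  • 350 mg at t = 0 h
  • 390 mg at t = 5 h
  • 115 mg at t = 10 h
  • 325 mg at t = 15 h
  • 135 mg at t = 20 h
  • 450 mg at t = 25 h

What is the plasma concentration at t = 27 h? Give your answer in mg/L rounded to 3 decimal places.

k = ln 2 / 7 = 0.09902 per h
Dose 1 (350 mg at t=0 h): 350·exp(−0.09902·27) = 24.152 mg/L
Dose 2 (390 mg at t=5 h): 390·exp(−0.09902·22) = 44.154 mg/L
Dose 3 (115 mg at t=10 h): 115·exp(−0.09902·17) = 21.361 mg/L
Dose 4 (325 mg at t=15 h): 325·exp(−0.09902·12) = 99.045 mg/L
Dose 5 (135 mg at t=20 h): 135·exp(−0.09902·7) = 67.500 mg/L
Dose 6 (450 mg at t=25 h): 450·exp(−0.09902·2) = 369.151 mg/L
C(27) = 24.152 + 44.154 + 21.361 + 99.045 + 67.500 + 369.151 = 625.363 mg/L

625.363 mg/L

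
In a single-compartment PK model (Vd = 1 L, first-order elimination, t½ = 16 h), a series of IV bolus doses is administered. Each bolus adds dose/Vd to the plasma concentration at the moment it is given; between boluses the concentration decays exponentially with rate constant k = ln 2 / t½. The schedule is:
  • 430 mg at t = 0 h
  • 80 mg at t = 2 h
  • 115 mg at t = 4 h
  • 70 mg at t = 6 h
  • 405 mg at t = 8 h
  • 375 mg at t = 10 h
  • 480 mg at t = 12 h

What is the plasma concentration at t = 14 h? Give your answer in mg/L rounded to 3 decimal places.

1473.889 mg/L

k = ln 2 / 16 = 0.04332 per h
Dose 1 (430 mg at t=0 h): 430·exp(−0.04332·14) = 234.459 mg/L
Dose 2 (80 mg at t=2 h): 80·exp(−0.04332·12) = 47.568 mg/L
Dose 3 (115 mg at t=4 h): 115·exp(−0.04332·10) = 74.568 mg/L
Dose 4 (70 mg at t=6 h): 70·exp(−0.04332·8) = 49.497 mg/L
Dose 5 (405 mg at t=8 h): 405·exp(−0.04332·6) = 312.298 mg/L
Dose 6 (375 mg at t=10 h): 375·exp(−0.04332·4) = 315.336 mg/L
Dose 7 (480 mg at t=12 h): 480·exp(−0.04332·2) = 440.162 mg/L
C(14) = 234.459 + 47.568 + 74.568 + 49.497 + 312.298 + 315.336 + 440.162 = 1473.889 mg/L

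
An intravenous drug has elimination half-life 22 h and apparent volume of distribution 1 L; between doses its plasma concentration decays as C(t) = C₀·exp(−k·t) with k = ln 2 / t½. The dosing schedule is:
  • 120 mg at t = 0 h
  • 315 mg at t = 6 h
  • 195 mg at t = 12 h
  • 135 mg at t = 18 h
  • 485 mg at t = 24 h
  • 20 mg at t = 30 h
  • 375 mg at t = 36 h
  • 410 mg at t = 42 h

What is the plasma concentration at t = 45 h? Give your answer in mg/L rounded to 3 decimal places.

1166.024 mg/L

k = ln 2 / 22 = 0.03151 per h
Dose 1 (120 mg at t=0 h): 120·exp(−0.03151·45) = 29.070 mg/L
Dose 2 (315 mg at t=6 h): 315·exp(−0.03151·39) = 92.186 mg/L
Dose 3 (195 mg at t=12 h): 195·exp(−0.03151·33) = 68.943 mg/L
Dose 4 (135 mg at t=18 h): 135·exp(−0.03151·27) = 57.662 mg/L
Dose 5 (485 mg at t=24 h): 485·exp(−0.03151·21) = 250.262 mg/L
Dose 6 (20 mg at t=30 h): 20·exp(−0.03151·15) = 12.468 mg/L
Dose 7 (375 mg at t=36 h): 375·exp(−0.03151·9) = 282.412 mg/L
Dose 8 (410 mg at t=42 h): 410·exp(−0.03151·3) = 373.022 mg/L
C(45) = 29.070 + 92.186 + 68.943 + 57.662 + 250.262 + 12.468 + 282.412 + 373.022 = 1166.024 mg/L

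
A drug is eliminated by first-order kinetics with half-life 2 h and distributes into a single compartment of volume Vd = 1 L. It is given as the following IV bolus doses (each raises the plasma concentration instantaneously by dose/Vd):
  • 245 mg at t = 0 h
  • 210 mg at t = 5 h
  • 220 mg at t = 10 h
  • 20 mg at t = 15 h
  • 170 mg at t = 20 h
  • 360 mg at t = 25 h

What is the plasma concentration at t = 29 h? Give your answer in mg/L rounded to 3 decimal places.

98.035 mg/L

k = ln 2 / 2 = 0.34657 per h
Dose 1 (245 mg at t=0 h): 245·exp(−0.34657·29) = 0.011 mg/L
Dose 2 (210 mg at t=5 h): 210·exp(−0.34657·24) = 0.051 mg/L
Dose 3 (220 mg at t=10 h): 220·exp(−0.34657·19) = 0.304 mg/L
Dose 4 (20 mg at t=15 h): 20·exp(−0.34657·14) = 0.156 mg/L
Dose 5 (170 mg at t=20 h): 170·exp(−0.34657·9) = 7.513 mg/L
Dose 6 (360 mg at t=25 h): 360·exp(−0.34657·4) = 90.000 mg/L
C(29) = 0.011 + 0.051 + 0.304 + 0.156 + 7.513 + 90.000 = 98.035 mg/L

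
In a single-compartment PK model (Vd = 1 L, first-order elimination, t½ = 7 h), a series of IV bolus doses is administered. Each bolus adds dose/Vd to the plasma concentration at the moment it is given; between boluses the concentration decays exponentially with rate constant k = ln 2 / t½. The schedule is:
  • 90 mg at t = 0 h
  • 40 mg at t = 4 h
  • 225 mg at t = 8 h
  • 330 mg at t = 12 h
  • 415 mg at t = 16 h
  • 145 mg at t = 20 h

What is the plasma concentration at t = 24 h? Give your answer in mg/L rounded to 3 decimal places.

k = ln 2 / 7 = 0.09902 per h
Dose 1 (90 mg at t=0 h): 90·exp(−0.09902·24) = 8.359 mg/L
Dose 2 (40 mg at t=4 h): 40·exp(−0.09902·20) = 5.520 mg/L
Dose 3 (225 mg at t=8 h): 225·exp(−0.09902·16) = 46.144 mg/L
Dose 4 (330 mg at t=12 h): 330·exp(−0.09902·12) = 100.569 mg/L
Dose 5 (415 mg at t=16 h): 415·exp(−0.09902·8) = 187.938 mg/L
Dose 6 (145 mg at t=20 h): 145·exp(−0.09902·4) = 97.578 mg/L
C(24) = 8.359 + 5.520 + 46.144 + 100.569 + 187.938 + 97.578 = 446.107 mg/L

446.107 mg/L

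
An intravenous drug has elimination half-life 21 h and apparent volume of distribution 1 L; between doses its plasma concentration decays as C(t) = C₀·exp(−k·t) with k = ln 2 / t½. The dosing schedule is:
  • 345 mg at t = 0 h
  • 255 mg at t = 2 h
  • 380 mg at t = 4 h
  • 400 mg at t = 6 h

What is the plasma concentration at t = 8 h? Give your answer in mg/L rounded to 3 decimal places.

k = ln 2 / 21 = 0.03301 per h
Dose 1 (345 mg at t=0 h): 345·exp(−0.03301·8) = 264.936 mg/L
Dose 2 (255 mg at t=2 h): 255·exp(−0.03301·6) = 209.186 mg/L
Dose 3 (380 mg at t=4 h): 380·exp(−0.03301·4) = 333.000 mg/L
Dose 4 (400 mg at t=6 h): 400·exp(−0.03301·2) = 374.447 mg/L
C(8) = 264.936 + 209.186 + 333.000 + 374.447 = 1181.569 mg/L

1181.569 mg/L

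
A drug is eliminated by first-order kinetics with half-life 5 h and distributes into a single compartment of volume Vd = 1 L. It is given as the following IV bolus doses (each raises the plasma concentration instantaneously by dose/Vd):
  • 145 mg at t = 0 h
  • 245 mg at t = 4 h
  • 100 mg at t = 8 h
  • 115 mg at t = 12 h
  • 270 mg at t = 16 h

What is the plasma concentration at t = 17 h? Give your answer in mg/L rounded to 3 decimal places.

375.412 mg/L

k = ln 2 / 5 = 0.13863 per h
Dose 1 (145 mg at t=0 h): 145·exp(−0.13863·17) = 13.736 mg/L
Dose 2 (245 mg at t=4 h): 245·exp(−0.13863·13) = 40.410 mg/L
Dose 3 (100 mg at t=8 h): 100·exp(−0.13863·9) = 28.717 mg/L
Dose 4 (115 mg at t=12 h): 115·exp(−0.13863·5) = 57.500 mg/L
Dose 5 (270 mg at t=16 h): 270·exp(−0.13863·1) = 235.049 mg/L
C(17) = 13.736 + 40.410 + 28.717 + 57.500 + 235.049 = 375.412 mg/L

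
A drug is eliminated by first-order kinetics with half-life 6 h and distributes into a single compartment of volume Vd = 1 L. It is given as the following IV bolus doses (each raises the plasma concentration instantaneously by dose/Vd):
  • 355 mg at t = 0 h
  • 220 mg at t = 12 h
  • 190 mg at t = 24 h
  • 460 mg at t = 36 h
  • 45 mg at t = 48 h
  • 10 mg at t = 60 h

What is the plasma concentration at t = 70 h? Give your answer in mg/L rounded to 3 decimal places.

17.064 mg/L

k = ln 2 / 6 = 0.11552 per h
Dose 1 (355 mg at t=0 h): 355·exp(−0.11552·70) = 0.109 mg/L
Dose 2 (220 mg at t=12 h): 220·exp(−0.11552·58) = 0.271 mg/L
Dose 3 (190 mg at t=24 h): 190·exp(−0.11552·46) = 0.935 mg/L
Dose 4 (460 mg at t=36 h): 460·exp(−0.11552·34) = 9.056 mg/L
Dose 5 (45 mg at t=48 h): 45·exp(−0.11552·22) = 3.544 mg/L
Dose 6 (10 mg at t=60 h): 10·exp(−0.11552·10) = 3.150 mg/L
C(70) = 0.109 + 0.271 + 0.935 + 9.056 + 3.544 + 3.150 = 17.064 mg/L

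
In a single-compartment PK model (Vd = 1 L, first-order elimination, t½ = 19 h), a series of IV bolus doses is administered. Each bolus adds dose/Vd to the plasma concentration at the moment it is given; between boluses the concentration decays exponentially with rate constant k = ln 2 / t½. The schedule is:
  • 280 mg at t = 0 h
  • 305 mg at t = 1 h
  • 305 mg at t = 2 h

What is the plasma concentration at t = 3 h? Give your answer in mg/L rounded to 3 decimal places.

k = ln 2 / 19 = 0.03648 per h
Dose 1 (280 mg at t=0 h): 280·exp(−0.03648·3) = 250.973 mg/L
Dose 2 (305 mg at t=1 h): 305·exp(−0.03648·2) = 283.539 mg/L
Dose 3 (305 mg at t=2 h): 305·exp(−0.03648·1) = 294.074 mg/L
C(3) = 250.973 + 283.539 + 294.074 = 828.585 mg/L

828.585 mg/L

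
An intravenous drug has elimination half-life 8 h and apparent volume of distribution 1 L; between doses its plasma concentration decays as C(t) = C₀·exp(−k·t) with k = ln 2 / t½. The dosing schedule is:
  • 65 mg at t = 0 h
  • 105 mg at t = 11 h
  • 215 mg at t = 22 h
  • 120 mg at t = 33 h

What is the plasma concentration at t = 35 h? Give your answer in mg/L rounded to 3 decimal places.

k = ln 2 / 8 = 0.08664 per h
Dose 1 (65 mg at t=0 h): 65·exp(−0.08664·35) = 3.133 mg/L
Dose 2 (105 mg at t=11 h): 105·exp(−0.08664·24) = 13.125 mg/L
Dose 3 (215 mg at t=22 h): 215·exp(−0.08664·13) = 69.705 mg/L
Dose 4 (120 mg at t=33 h): 120·exp(−0.08664·2) = 100.908 mg/L
C(35) = 3.133 + 13.125 + 69.705 + 100.908 = 186.870 mg/L

186.870 mg/L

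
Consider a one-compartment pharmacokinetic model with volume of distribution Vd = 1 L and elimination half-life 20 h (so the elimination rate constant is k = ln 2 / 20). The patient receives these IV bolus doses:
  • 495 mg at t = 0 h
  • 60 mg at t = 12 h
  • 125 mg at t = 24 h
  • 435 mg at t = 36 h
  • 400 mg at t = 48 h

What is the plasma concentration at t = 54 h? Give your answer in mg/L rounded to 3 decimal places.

k = ln 2 / 20 = 0.03466 per h
Dose 1 (495 mg at t=0 h): 495·exp(−0.03466·54) = 76.177 mg/L
Dose 2 (60 mg at t=12 h): 60·exp(−0.03466·42) = 13.995 mg/L
Dose 3 (125 mg at t=24 h): 125·exp(−0.03466·30) = 44.194 mg/L
Dose 4 (435 mg at t=36 h): 435·exp(−0.03466·18) = 233.111 mg/L
Dose 5 (400 mg at t=48 h): 400·exp(−0.03466·6) = 324.901 mg/L
C(54) = 76.177 + 13.995 + 44.194 + 233.111 + 324.901 = 692.378 mg/L

692.378 mg/L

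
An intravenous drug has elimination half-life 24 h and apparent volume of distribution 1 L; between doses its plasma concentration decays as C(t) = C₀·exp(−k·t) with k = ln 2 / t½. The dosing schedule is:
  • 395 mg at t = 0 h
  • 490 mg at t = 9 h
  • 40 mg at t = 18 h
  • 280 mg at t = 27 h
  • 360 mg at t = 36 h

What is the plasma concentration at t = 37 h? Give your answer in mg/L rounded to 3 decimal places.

k = ln 2 / 24 = 0.02888 per h
Dose 1 (395 mg at t=0 h): 395·exp(−0.02888·37) = 135.678 mg/L
Dose 2 (490 mg at t=9 h): 490·exp(−0.02888·28) = 218.270 mg/L
Dose 3 (40 mg at t=18 h): 40·exp(−0.02888·19) = 23.107 mg/L
Dose 4 (280 mg at t=27 h): 280·exp(−0.02888·10) = 209.763 mg/L
Dose 5 (360 mg at t=36 h): 360·exp(−0.02888·1) = 349.751 mg/L
C(37) = 135.678 + 218.270 + 23.107 + 209.763 + 349.751 = 936.570 mg/L

936.570 mg/L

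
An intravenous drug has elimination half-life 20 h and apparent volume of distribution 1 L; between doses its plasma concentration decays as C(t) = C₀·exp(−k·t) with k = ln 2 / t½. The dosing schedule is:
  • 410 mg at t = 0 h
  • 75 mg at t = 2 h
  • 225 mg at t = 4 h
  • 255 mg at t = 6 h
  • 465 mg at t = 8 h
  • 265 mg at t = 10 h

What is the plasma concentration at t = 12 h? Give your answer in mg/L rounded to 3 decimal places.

k = ln 2 / 20 = 0.03466 per h
Dose 1 (410 mg at t=0 h): 410·exp(−0.03466·12) = 270.499 mg/L
Dose 2 (75 mg at t=2 h): 75·exp(−0.03466·10) = 53.033 mg/L
Dose 3 (225 mg at t=4 h): 225·exp(−0.03466·8) = 170.518 mg/L
Dose 4 (255 mg at t=6 h): 255·exp(−0.03466·6) = 207.124 mg/L
Dose 5 (465 mg at t=8 h): 465·exp(−0.03466·4) = 404.806 mg/L
Dose 6 (265 mg at t=10 h): 265·exp(−0.03466·2) = 247.254 mg/L
C(12) = 270.499 + 53.033 + 170.518 + 207.124 + 404.806 + 247.254 = 1353.234 mg/L

1353.234 mg/L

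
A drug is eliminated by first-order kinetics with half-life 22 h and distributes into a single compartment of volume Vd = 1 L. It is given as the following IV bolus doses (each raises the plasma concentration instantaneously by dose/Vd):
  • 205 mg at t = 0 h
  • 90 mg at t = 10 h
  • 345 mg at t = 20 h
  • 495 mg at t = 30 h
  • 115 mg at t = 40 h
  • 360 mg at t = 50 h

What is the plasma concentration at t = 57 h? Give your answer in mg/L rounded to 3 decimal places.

k = ln 2 / 22 = 0.03151 per h
Dose 1 (205 mg at t=0 h): 205·exp(−0.03151·57) = 34.026 mg/L
Dose 2 (90 mg at t=10 h): 90·exp(−0.03151·47) = 20.471 mg/L
Dose 3 (345 mg at t=20 h): 345·exp(−0.03151·37) = 107.533 mg/L
Dose 4 (495 mg at t=30 h): 495·exp(−0.03151·27) = 211.426 mg/L
Dose 5 (115 mg at t=40 h): 115·exp(−0.03151·17) = 67.311 mg/L
Dose 6 (360 mg at t=50 h): 360·exp(−0.03151·7) = 288.749 mg/L
C(57) = 34.026 + 20.471 + 107.533 + 211.426 + 67.311 + 288.749 = 729.516 mg/L

729.516 mg/L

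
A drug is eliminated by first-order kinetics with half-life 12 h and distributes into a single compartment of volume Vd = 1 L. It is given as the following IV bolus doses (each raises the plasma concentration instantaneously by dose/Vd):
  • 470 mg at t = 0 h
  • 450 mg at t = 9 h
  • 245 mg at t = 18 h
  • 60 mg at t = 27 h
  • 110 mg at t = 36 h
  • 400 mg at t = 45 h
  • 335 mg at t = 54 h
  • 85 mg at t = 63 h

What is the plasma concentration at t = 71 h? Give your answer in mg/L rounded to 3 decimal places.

k = ln 2 / 12 = 0.05776 per h
Dose 1 (470 mg at t=0 h): 470·exp(−0.05776·71) = 7.780 mg/L
Dose 2 (450 mg at t=9 h): 450·exp(−0.05776·62) = 12.528 mg/L
Dose 3 (245 mg at t=18 h): 245·exp(−0.05776·53) = 11.471 mg/L
Dose 4 (60 mg at t=27 h): 60·exp(−0.05776·44) = 4.725 mg/L
Dose 5 (110 mg at t=36 h): 110·exp(−0.05776·35) = 14.568 mg/L
Dose 6 (400 mg at t=45 h): 400·exp(−0.05776·26) = 89.090 mg/L
Dose 7 (335 mg at t=54 h): 335·exp(−0.05776·17) = 125.483 mg/L
Dose 8 (85 mg at t=63 h): 85·exp(−0.05776·8) = 53.547 mg/L
C(71) = 7.780 + 12.528 + 11.471 + 4.725 + 14.568 + 89.090 + 125.483 + 53.547 = 319.192 mg/L

319.192 mg/L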